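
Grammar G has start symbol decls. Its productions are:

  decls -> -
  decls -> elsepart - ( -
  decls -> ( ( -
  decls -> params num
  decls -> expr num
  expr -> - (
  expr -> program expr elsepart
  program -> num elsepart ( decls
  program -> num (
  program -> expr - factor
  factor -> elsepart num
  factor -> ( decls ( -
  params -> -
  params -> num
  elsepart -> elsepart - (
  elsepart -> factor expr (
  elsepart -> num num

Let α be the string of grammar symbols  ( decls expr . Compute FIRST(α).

{ ( }

( is a terminal; add {(} and stop.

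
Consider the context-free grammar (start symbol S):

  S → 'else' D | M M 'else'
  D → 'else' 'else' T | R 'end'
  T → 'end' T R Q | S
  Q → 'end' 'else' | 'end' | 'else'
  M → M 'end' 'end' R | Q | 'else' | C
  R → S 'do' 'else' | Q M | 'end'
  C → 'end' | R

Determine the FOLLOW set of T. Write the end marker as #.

{ #, 'do', 'else', 'end' }

In D → 'else' 'else' T: T is at the end, add FOLLOW(D) = { #, 'do', 'else', 'end' }.
In T → 'end' T R Q: add FIRST(R Q) = { 'else', 'end' }.
Union: FOLLOW(T) = { #, 'do', 'else', 'end' }.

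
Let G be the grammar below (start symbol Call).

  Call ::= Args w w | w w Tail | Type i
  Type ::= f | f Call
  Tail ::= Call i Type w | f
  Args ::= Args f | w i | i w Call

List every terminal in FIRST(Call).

From Call ::= Args w w: add FIRST(Args) = { i, w }.
Call ::= w w Tail contributes {w}.
From Call ::= Type i: add FIRST(Type) = { f }.
Union: FIRST(Call) = { f, i, w }.

{ f, i, w }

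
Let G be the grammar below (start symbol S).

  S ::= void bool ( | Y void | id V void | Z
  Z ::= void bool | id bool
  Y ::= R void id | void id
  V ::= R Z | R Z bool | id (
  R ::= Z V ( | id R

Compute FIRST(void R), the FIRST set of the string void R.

void is a terminal; add {void} and stop.

{ void }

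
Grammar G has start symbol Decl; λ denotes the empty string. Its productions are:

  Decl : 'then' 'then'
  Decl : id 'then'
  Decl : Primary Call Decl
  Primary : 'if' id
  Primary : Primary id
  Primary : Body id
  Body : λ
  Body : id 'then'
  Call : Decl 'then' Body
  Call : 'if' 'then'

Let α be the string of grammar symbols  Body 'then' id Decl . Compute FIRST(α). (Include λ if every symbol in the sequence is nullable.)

Add FIRST(Body)\{λ} = { id }; Body is nullable, continue.
'then' is a terminal; add {'then'} and stop.

{ 'then', id }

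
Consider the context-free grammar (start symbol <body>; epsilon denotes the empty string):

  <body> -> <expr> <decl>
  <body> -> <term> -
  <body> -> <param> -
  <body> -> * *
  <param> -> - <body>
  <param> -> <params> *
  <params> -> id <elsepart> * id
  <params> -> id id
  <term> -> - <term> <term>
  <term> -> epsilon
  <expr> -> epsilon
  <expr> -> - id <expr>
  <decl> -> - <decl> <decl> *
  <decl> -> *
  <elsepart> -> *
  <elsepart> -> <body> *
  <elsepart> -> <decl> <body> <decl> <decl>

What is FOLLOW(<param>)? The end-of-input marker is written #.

In <body> -> <param> -: add FIRST(-) = { - }.
Union: FOLLOW(<param>) = { - }.

{ - }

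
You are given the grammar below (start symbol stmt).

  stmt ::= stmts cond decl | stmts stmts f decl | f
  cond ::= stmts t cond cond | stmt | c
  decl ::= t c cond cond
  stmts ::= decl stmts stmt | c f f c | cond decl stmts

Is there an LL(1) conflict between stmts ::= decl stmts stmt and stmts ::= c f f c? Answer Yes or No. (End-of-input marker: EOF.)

FIRST(decl stmts stmt) = { t } and FIRST(c f f c) = { c }.
The FIRST sets are disjoint and neither alternative is nullable — no conflict.

No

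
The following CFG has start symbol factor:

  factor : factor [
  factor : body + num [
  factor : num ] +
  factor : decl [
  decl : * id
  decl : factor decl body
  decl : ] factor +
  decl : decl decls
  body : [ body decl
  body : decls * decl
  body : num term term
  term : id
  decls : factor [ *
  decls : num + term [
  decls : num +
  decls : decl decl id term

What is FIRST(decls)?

From decls : factor [ *: add FIRST(factor) = { *, [, ], num }.
decls : num + term [ contributes {num}.
decls : num + contributes {num}.
From decls : decl decl id term: add FIRST(decl) = { *, [, ], num }.
Union: FIRST(decls) = { *, [, ], num }.

{ *, [, ], num }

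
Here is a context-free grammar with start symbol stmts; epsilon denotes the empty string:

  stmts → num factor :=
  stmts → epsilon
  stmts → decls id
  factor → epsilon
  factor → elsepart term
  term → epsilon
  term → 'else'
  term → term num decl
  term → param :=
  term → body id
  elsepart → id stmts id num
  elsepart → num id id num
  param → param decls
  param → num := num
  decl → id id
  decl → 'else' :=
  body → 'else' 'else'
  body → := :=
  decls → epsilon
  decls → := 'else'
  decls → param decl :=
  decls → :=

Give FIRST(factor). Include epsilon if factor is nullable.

factor → epsilon contributes epsilon.
From factor → elsepart term: add FIRST(elsepart) = { id, num }.
Union: FIRST(factor) = { id, num, epsilon }.

{ id, num, epsilon }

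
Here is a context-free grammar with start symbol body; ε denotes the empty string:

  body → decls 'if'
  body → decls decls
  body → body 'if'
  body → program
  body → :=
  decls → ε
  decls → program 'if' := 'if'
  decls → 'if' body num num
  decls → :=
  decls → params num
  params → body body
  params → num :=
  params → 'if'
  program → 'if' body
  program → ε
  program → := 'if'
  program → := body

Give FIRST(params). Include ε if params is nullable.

{ 'if', :=, num, ε }

From params → body body: body, body nullable, take FIRST(body) ∪ FIRST(body) = { 'if', :=, num }; also ε since the whole RHS is nullable.
params → num := contributes {num}.
params → 'if' contributes {'if'}.
Union: FIRST(params) = { 'if', :=, num, ε }.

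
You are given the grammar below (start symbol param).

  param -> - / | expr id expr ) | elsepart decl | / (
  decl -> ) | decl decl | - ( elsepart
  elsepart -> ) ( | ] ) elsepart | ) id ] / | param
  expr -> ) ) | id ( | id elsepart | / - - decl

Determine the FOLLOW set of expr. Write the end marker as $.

In param -> expr id expr ): add FIRST(id expr )) = { id }.
In param -> expr id expr ): add FIRST()) = { ) }.
Union: FOLLOW(expr) = { ), id }.

{ ), id }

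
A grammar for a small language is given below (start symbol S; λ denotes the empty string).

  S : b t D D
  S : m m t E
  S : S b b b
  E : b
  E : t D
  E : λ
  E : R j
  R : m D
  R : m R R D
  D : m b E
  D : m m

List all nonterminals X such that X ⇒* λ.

Directly nullable (have an λ-production): E.
No other nonterminal has a production whose RHS symbols are all nullable.

{ E }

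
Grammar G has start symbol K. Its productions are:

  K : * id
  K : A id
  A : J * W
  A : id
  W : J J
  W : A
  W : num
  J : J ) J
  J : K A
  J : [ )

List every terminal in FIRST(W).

{ *, [, id, num }

From W : J J: add FIRST(J) = { *, [, id }.
From W : A: add FIRST(A) = { *, [, id }.
W : num contributes {num}.
Union: FIRST(W) = { *, [, id, num }.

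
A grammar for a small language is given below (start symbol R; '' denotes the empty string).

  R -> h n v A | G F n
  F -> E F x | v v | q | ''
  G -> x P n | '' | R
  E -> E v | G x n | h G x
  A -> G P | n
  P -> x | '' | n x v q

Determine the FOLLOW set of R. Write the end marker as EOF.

{ EOF, h, n, q, v, x }

R is the start symbol, so EOF ∈ FOLLOW(R).
In G -> R: R is at the end, add FOLLOW(G) = { EOF, h, n, q, v, x }.
Union: FOLLOW(R) = { EOF, h, n, q, v, x }.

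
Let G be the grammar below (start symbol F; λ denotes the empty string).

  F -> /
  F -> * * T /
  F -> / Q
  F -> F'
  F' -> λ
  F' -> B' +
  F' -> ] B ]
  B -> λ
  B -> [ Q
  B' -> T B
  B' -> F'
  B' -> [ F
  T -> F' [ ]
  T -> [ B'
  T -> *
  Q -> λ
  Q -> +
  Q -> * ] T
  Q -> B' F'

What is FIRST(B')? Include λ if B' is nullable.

From B' -> T B: add FIRST(T) = { *, +, [, ] }.
From B' -> F': add FIRST(F') = { *, +, [, ], λ } (including λ since F' is nullable).
B' -> [ F contributes {[}.
Union: FIRST(B') = { *, +, [, ], λ }.

{ *, +, [, ], λ }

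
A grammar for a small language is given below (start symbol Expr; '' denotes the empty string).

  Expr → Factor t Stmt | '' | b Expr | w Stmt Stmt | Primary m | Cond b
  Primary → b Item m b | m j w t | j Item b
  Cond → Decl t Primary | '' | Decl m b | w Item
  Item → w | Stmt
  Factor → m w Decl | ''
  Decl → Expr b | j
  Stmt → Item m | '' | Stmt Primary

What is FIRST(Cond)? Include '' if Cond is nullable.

From Cond → Decl t Primary: add FIRST(Decl) = { b, j, m, t, w }.
Cond → '' contributes ''.
From Cond → Decl m b: add FIRST(Decl) = { b, j, m, t, w }.
Cond → w Item contributes {w}.
Union: FIRST(Cond) = { b, j, m, t, w, '' }.

{ b, j, m, t, w, '' }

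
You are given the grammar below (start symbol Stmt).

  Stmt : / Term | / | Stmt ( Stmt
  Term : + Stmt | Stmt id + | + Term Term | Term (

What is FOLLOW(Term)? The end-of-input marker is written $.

In Stmt : / Term: Term is at the end, add FOLLOW(Stmt) = { $, (, +, /, id }.
In Term : + Term Term: add FIRST(Term) = { +, / }.
In Term : + Term Term: Term is at the end, add FOLLOW(Term) = { $, (, +, /, id }.
In Term : Term (: add FIRST(() = { ( }.
Union: FOLLOW(Term) = { $, (, +, /, id }.

{ $, (, +, /, id }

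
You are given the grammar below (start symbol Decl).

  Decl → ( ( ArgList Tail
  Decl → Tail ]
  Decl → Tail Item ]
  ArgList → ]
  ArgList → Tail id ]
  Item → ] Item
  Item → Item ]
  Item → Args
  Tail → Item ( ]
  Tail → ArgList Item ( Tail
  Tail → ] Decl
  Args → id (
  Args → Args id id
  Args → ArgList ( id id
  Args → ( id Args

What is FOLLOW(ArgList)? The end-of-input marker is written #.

{ (, ], id }

In Decl → ( ( ArgList Tail: add FIRST(Tail) = { (, ], id }.
In Tail → ArgList Item ( Tail: add FIRST(Item ( Tail) = { (, ], id }.
In Args → ArgList ( id id: add FIRST(( id id) = { ( }.
Union: FOLLOW(ArgList) = { (, ], id }.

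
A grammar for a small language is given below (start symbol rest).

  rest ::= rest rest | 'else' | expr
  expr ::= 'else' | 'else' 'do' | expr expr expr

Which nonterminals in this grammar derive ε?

No nonterminal has an empty production or an RHS whose symbols are all nullable.

{ } (none)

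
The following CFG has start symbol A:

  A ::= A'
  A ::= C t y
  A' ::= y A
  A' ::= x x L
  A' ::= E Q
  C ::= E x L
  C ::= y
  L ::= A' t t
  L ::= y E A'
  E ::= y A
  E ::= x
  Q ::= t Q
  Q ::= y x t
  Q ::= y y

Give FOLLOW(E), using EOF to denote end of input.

{ t, x, y }

In A' ::= E Q: add FIRST(Q) = { t, y }.
In C ::= E x L: add FIRST(x L) = { x }.
In L ::= y E A': add FIRST(A') = { x, y }.
Union: FOLLOW(E) = { t, x, y }.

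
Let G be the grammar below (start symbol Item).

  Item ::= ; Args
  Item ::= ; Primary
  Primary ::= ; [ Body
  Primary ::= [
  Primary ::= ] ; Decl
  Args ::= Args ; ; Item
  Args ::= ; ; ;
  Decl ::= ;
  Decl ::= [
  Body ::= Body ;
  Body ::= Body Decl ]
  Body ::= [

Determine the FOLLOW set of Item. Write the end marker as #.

{ #, ; }

Item is the start symbol, so # ∈ FOLLOW(Item).
In Args ::= Args ; ; Item: Item is at the end, add FOLLOW(Args) = { #, ; }.
Union: FOLLOW(Item) = { #, ; }.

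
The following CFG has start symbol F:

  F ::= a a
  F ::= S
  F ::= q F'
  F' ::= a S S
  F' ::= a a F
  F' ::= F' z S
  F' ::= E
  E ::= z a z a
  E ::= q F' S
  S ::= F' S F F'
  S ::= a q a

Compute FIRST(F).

{ a, q, z }

F ::= a a contributes {a}.
From F ::= S: add FIRST(S) = { a, q, z }.
F ::= q F' contributes {q}.
Union: FIRST(F) = { a, q, z }.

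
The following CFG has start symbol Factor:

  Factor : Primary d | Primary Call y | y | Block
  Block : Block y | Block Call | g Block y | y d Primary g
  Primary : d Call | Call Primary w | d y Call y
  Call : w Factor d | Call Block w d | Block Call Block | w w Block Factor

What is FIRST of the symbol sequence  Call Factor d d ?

Add FIRST(Call) = { g, w, y }; Call is not nullable, stop.

{ g, w, y }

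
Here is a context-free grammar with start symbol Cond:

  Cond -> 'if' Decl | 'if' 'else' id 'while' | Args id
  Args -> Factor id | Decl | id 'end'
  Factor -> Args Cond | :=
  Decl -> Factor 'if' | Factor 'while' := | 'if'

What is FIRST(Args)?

{ 'if', :=, id }

From Args -> Factor id: add FIRST(Factor) = { 'if', :=, id }.
From Args -> Decl: add FIRST(Decl) = { 'if', :=, id }.
Args -> id 'end' contributes {id}.
Union: FIRST(Args) = { 'if', :=, id }.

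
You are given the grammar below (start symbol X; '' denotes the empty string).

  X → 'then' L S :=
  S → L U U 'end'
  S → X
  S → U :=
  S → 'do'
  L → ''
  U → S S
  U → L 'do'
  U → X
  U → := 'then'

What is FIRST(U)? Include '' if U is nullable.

From U → S S: add FIRST(S) = { 'do', 'then', := }.
From U → L 'do': L nullable, take FIRST(L) ∪ {'do'} = { 'do' }.
From U → X: add FIRST(X) = { 'then' }.
U → := 'then' contributes {:=}.
Union: FIRST(U) = { 'do', 'then', := }.

{ 'do', 'then', := }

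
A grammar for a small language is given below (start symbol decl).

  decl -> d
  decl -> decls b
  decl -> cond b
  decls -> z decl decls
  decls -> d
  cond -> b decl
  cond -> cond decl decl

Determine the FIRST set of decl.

{ b, d, z }

decl -> d contributes {d}.
From decl -> decls b: add FIRST(decls) = { d, z }.
From decl -> cond b: add FIRST(cond) = { b }.
Union: FIRST(decl) = { b, d, z }.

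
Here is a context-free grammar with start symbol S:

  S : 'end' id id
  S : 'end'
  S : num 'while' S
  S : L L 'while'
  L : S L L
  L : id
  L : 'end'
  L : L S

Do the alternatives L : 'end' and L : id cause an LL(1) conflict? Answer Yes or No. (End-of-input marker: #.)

FIRST('end') = { 'end' } and FIRST(id) = { id }.
The FIRST sets are disjoint and neither alternative is nullable — no conflict.

No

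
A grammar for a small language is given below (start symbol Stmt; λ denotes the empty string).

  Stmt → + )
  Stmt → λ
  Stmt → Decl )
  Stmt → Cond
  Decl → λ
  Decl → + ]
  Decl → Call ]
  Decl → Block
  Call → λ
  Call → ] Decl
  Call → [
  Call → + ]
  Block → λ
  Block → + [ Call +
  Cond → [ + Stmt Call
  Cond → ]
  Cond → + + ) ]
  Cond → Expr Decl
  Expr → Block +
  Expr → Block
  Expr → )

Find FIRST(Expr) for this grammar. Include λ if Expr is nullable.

{ ), +, λ }

From Expr → Block +: Block nullable, take FIRST(Block) ∪ {+} = { + }.
From Expr → Block: add FIRST(Block) = { +, λ } (including λ since Block is nullable).
Expr → ) contributes {)}.
Union: FIRST(Expr) = { ), +, λ }.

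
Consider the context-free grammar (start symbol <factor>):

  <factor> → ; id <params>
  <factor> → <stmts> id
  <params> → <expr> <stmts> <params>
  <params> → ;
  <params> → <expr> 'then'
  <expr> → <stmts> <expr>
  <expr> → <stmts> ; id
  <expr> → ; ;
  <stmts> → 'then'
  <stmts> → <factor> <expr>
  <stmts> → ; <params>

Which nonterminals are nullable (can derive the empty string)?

No nonterminal has an empty production or an RHS whose symbols are all nullable.

{ } (none)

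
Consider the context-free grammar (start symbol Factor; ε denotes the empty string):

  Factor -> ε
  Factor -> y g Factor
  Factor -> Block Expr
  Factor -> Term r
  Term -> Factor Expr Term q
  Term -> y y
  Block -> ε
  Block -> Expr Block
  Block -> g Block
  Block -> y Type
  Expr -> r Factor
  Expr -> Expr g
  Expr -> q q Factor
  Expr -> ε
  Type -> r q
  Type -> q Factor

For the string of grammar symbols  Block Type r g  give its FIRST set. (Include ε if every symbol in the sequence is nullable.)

{ g, q, r, y }

Add FIRST(Block)\{ε} = { g, q, r, y }; Block is nullable, continue.
Add FIRST(Type) = { q, r }; Type is not nullable, stop.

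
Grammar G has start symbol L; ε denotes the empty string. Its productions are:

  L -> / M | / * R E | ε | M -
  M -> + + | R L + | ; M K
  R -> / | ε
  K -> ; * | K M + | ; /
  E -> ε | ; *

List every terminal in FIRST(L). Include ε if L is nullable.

L -> / M contributes {/}.
L -> / * R E contributes {/}.
L -> ε contributes ε.
From L -> M -: add FIRST(M) = { +, /, ; }.
Union: FIRST(L) = { +, /, ;, ε }.

{ +, /, ;, ε }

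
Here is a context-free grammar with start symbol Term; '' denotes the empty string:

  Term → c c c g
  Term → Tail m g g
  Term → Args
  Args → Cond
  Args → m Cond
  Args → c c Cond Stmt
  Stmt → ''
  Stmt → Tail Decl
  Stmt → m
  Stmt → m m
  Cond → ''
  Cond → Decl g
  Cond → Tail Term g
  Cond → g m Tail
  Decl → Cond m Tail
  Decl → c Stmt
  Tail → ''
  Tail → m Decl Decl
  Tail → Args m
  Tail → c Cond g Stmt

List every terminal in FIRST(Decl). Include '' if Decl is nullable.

{ c, g, m }

From Decl → Cond m Tail: Cond nullable, take FIRST(Cond) ∪ {m} = { c, g, m }.
Decl → c Stmt contributes {c}.
Union: FIRST(Decl) = { c, g, m }.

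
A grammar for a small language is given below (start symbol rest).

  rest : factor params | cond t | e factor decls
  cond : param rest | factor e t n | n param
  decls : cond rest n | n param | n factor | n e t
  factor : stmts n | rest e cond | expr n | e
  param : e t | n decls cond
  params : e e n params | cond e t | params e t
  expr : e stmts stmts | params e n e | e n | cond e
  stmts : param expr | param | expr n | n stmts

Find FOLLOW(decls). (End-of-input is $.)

In rest : e factor decls: decls is at the end, add FOLLOW(rest) = { $, e, n, t }.
In param : n decls cond: add FIRST(cond) = { e, n }.
Union: FOLLOW(decls) = { $, e, n, t }.

{ $, e, n, t }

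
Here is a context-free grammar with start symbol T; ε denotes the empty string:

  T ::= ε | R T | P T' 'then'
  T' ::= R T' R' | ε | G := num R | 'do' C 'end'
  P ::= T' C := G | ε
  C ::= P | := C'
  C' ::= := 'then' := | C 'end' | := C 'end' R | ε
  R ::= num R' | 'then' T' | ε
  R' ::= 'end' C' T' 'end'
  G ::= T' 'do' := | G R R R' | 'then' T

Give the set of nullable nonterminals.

Directly nullable (have an ε-production): T, T', P, C', R.
C ::= P with every symbol nullable, so C is nullable.
No other nonterminal has a production whose RHS symbols are all nullable.

{ C, C', P, R, T, T' }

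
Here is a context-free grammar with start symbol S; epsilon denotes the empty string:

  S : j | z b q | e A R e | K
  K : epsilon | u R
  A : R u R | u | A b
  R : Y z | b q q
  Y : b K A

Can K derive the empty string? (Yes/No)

Yes

K has an epsilon-production, so K ⇒ epsilon.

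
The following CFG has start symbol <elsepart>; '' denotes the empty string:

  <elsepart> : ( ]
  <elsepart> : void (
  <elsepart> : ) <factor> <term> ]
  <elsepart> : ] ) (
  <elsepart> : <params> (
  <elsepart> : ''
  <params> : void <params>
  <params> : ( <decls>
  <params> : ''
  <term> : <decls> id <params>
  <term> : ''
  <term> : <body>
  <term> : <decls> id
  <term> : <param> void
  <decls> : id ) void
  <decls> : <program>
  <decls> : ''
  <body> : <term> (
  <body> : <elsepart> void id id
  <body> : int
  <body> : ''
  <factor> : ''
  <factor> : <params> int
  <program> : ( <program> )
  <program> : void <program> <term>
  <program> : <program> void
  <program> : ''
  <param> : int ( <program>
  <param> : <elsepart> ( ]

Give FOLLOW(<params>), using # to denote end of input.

{ (, ), ], id, int, void }

In <elsepart> : <params> (: add FIRST(() = { ( }.
In <params> : void <params>: <params> is at the end, add FOLLOW(<params>) = { (, ), ], id, int, void }.
In <term> : <decls> id <params>: <params> is at the end, add FOLLOW(<term>) = { (, ), ], id, int, void }.
In <factor> : <params> int: add FIRST(int) = { int }.
Union: FOLLOW(<params>) = { (, ), ], id, int, void }.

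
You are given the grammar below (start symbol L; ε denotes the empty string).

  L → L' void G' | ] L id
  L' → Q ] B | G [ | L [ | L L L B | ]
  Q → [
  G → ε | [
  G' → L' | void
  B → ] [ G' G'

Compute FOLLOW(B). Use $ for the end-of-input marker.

{ $, [, ], id, void }

In L' → Q ] B: B is at the end, add FOLLOW(L') = { $, [, ], id, void }.
In L' → L L L B: B is at the end, add FOLLOW(L') = { $, [, ], id, void }.
Union: FOLLOW(B) = { $, [, ], id, void }.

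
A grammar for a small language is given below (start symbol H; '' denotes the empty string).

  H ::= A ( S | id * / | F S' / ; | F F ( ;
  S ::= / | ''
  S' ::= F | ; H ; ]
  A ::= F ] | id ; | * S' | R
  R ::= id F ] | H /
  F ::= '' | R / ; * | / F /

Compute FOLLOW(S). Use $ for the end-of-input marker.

{ $, /, ; }

In H ::= A ( S: S is at the end, add FOLLOW(H) = { $, /, ; }.
Union: FOLLOW(S) = { $, /, ; }.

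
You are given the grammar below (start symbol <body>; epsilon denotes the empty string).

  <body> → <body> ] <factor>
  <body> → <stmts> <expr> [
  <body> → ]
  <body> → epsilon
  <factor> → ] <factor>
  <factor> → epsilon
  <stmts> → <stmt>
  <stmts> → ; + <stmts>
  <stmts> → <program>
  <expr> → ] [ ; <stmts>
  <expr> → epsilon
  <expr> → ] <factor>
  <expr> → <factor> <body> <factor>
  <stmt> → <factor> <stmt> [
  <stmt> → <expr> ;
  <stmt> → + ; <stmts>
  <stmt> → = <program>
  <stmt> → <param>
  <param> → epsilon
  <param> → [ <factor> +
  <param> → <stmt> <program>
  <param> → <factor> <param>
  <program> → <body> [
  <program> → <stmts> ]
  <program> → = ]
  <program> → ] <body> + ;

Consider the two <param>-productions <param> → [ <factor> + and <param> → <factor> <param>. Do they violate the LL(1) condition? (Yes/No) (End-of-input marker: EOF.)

Yes

FIRST([ <factor> +) = { [ } and FIRST(<factor> <param>) = { +, ;, =, [, ], epsilon }.
Both contain [, so the two alternatives are not disjoint — LL(1) conflict.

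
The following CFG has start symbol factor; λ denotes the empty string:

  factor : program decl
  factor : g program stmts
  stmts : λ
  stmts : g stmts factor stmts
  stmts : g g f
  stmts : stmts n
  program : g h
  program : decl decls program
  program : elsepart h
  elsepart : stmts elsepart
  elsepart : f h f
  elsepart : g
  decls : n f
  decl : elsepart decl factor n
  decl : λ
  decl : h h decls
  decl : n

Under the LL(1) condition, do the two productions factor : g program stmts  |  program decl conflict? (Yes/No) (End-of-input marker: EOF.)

FIRST(g program stmts) = { g } and FIRST(program decl) = { f, g, h, n }.
Both contain g, so the two alternatives are not disjoint — LL(1) conflict.

Yes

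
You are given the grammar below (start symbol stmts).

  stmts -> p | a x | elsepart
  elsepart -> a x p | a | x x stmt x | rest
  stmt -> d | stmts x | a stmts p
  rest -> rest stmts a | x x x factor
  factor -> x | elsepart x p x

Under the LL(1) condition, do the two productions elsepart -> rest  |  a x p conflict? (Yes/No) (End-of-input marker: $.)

FIRST(rest) = { x } and FIRST(a x p) = { a }.
The FIRST sets are disjoint and neither alternative is nullable — no conflict.

No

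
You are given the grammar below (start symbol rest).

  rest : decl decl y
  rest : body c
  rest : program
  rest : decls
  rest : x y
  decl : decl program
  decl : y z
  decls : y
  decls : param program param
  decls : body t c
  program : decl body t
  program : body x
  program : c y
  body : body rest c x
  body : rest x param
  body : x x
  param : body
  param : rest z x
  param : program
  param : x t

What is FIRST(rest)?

{ c, x, y }

From rest : decl decl y: add FIRST(decl) = { y }.
From rest : body c: add FIRST(body) = { c, x, y }.
From rest : program: add FIRST(program) = { c, x, y }.
From rest : decls: add FIRST(decls) = { c, x, y }.
rest : x y contributes {x}.
Union: FIRST(rest) = { c, x, y }.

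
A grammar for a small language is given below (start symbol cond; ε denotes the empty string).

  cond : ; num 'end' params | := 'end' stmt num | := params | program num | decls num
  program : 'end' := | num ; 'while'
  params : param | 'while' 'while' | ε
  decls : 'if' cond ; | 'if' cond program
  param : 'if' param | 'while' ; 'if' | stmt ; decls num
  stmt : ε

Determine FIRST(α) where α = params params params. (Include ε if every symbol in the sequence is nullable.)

Add FIRST(params)\{ε} = { 'if', 'while', ; }; params is nullable, continue.
Add FIRST(params)\{ε} = { 'if', 'while', ; }; params is nullable, continue.
Add FIRST(params)\{ε} = { 'if', 'while', ; }; params is nullable, continue.
Every symbol is nullable, so include ε.

{ 'if', 'while', ;, ε }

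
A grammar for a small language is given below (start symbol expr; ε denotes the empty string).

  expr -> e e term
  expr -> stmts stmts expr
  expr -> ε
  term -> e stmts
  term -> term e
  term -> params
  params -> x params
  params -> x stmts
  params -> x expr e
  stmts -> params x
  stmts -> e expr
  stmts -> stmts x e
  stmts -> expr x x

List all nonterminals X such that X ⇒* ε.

{ expr }

Directly nullable (have an ε-production): expr.
No other nonterminal has a production whose RHS symbols are all nullable.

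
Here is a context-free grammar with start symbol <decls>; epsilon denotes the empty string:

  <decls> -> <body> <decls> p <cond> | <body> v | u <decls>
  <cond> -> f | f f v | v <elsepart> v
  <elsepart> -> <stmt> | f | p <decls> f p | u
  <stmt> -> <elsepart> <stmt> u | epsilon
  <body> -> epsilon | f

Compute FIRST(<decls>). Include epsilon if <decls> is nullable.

{ f, u, v }

From <decls> -> <body> <decls> p <cond>: <body> nullable, take FIRST(<body>) ∪ FIRST(<decls>) = { f, u, v }.
From <decls> -> <body> v: <body> nullable, take FIRST(<body>) ∪ {v} = { f, v }.
<decls> -> u <decls> contributes {u}.
Union: FIRST(<decls>) = { f, u, v }.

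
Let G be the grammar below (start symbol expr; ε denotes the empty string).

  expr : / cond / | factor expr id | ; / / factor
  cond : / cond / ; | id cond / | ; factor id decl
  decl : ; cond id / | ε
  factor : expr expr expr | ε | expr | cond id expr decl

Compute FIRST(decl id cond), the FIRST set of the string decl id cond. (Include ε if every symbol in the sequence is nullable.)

{ ;, id }

Add FIRST(decl)\{ε} = { ; }; decl is nullable, continue.
id is a terminal; add {id} and stop.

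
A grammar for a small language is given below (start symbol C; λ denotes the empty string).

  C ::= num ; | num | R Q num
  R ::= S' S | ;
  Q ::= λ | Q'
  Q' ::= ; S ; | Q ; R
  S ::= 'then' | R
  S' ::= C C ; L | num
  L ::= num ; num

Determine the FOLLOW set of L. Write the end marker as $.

{ 'then', ;, num }

In S' ::= C C ; L: L is at the end, add FOLLOW(S') = { 'then', ;, num }.
Union: FOLLOW(L) = { 'then', ;, num }.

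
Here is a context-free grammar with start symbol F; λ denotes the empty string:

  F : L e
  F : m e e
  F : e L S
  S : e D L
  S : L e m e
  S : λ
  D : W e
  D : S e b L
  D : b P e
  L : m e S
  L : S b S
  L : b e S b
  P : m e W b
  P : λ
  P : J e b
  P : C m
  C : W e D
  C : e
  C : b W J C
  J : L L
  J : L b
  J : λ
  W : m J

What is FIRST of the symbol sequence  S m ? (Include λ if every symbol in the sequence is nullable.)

Add FIRST(S)\{λ} = { b, e, m }; S is nullable, continue.
m is a terminal; add {m} and stop.

{ b, e, m }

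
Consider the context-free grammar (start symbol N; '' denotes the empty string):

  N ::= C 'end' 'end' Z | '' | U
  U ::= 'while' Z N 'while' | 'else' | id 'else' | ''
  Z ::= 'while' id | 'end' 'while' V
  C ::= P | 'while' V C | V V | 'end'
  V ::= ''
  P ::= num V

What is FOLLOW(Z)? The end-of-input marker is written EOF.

{ EOF, 'else', 'end', 'while', id, num }

In N ::= C 'end' 'end' Z: Z is at the end, add FOLLOW(N) = { EOF, 'while' }.
In U ::= 'while' Z N 'while': add FIRST(N 'while') = { 'else', 'end', 'while', id, num }.
Union: FOLLOW(Z) = { EOF, 'else', 'end', 'while', id, num }.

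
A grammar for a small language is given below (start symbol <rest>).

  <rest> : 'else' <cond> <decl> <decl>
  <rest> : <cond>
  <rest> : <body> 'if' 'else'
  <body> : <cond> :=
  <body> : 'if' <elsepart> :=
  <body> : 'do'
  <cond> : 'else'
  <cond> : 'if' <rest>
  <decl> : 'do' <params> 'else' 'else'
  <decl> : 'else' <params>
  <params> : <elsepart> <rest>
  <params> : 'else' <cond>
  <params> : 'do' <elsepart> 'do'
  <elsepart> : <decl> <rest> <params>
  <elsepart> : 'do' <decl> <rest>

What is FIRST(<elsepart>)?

From <elsepart> : <decl> <rest> <params>: add FIRST(<decl>) = { 'do', 'else' }.
<elsepart> : 'do' <decl> <rest> contributes {'do'}.
Union: FIRST(<elsepart>) = { 'do', 'else' }.

{ 'do', 'else' }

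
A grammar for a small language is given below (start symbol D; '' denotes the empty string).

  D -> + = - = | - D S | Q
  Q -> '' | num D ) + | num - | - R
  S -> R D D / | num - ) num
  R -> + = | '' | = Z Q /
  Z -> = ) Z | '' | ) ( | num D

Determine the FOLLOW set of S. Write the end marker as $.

In D -> - D S: S is at the end, add FOLLOW(D) = { $, ), +, -, /, =, num }.
Union: FOLLOW(S) = { $, ), +, -, /, =, num }.

{ $, ), +, -, /, =, num }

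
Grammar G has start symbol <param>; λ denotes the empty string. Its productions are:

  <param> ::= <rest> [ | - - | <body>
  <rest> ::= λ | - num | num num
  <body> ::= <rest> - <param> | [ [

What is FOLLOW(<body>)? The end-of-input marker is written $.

In <param> ::= <body>: <body> is at the end, add FOLLOW(<param>) = { $ }.
Union: FOLLOW(<body>) = { $ }.

{ $ }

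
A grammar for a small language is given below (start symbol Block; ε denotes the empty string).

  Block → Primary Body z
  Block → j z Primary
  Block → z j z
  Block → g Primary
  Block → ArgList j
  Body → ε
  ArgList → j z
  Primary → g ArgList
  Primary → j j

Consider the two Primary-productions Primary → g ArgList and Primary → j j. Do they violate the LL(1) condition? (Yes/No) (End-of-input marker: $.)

FIRST(g ArgList) = { g } and FIRST(j j) = { j }.
The FIRST sets are disjoint and neither alternative is nullable — no conflict.

No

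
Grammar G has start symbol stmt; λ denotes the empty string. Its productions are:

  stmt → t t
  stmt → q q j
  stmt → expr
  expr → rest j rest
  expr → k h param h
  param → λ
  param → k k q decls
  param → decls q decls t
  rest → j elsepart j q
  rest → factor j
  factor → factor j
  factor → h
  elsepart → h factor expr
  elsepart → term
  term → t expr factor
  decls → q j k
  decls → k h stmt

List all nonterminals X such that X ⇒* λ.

{ param }

Directly nullable (have an λ-production): param.
No other nonterminal has a production whose RHS symbols are all nullable.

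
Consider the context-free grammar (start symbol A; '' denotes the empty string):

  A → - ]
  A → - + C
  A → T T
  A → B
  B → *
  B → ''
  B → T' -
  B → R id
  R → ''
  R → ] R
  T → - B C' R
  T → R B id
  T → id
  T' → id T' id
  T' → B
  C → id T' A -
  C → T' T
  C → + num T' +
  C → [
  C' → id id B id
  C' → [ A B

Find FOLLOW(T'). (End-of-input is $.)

{ *, +, -, ], id }

In B → T' -: add FIRST(-) = { - }.
In T' → id T' id: add FIRST(id) = { id }.
In C → id T' A -: add FIRST(A -) = { *, -, ], id }.
In C → T' T: add FIRST(T) = { *, -, ], id }.
In C → + num T' +: add FIRST(+) = { + }.
Union: FOLLOW(T') = { *, +, -, ], id }.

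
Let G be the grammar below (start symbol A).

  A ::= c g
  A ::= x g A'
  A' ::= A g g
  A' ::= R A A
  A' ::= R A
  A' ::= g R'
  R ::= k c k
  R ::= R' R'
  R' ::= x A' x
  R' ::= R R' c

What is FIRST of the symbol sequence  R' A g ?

Add FIRST(R') = { k, x }; R' is not nullable, stop.

{ k, x }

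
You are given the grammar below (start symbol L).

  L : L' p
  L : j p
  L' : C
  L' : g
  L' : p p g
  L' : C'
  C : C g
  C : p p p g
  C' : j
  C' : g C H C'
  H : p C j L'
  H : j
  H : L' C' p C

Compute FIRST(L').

{ g, j, p }

From L' : C: add FIRST(C) = { p }.
L' : g contributes {g}.
L' : p p g contributes {p}.
From L' : C': add FIRST(C') = { g, j }.
Union: FIRST(L') = { g, j, p }.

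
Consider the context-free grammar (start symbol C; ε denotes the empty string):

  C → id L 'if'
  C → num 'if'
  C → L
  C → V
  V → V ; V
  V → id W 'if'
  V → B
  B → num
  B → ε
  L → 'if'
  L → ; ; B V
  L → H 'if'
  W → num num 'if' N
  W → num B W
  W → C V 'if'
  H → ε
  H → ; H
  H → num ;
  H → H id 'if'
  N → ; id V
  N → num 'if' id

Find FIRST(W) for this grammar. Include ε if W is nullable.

{ 'if', ;, id, num }

W → num num 'if' N contributes {num}.
W → num B W contributes {num}.
From W → C V 'if': C, V nullable, take FIRST(C) ∪ FIRST(V) ∪ {'if'} = { 'if', ;, id, num }.
Union: FIRST(W) = { 'if', ;, id, num }.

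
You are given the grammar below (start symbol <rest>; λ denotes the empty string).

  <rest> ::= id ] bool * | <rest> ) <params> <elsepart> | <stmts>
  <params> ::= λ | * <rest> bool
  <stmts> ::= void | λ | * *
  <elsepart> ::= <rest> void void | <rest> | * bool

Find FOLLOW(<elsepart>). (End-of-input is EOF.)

{ EOF, ), bool, void }

In <rest> ::= <rest> ) <params> <elsepart>: <elsepart> is at the end, add FOLLOW(<rest>) = { EOF, ), bool, void }.
Union: FOLLOW(<elsepart>) = { EOF, ), bool, void }.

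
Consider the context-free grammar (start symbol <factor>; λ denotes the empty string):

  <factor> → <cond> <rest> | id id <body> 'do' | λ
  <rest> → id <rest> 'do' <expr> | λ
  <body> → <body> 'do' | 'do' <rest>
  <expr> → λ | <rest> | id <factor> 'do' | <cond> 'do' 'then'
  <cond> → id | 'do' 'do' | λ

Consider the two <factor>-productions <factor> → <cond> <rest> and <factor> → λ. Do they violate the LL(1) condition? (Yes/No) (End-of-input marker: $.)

Yes

FIRST(<cond> <rest>) = { 'do', id, λ } and FIRST(λ) = { λ }.
Both alternatives are nullable, violating the LL(1) condition.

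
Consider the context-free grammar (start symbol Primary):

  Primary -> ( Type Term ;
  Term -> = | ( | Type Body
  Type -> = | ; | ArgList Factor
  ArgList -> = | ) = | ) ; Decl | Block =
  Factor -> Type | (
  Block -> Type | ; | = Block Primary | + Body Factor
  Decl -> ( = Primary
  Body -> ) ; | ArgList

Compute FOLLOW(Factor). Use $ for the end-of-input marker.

In Type -> ArgList Factor: Factor is at the end, add FOLLOW(Type) = { (, ), +, ;, = }.
In Block -> + Body Factor: Factor is at the end, add FOLLOW(Block) = { (, = }.
Union: FOLLOW(Factor) = { (, ), +, ;, = }.

{ (, ), +, ;, = }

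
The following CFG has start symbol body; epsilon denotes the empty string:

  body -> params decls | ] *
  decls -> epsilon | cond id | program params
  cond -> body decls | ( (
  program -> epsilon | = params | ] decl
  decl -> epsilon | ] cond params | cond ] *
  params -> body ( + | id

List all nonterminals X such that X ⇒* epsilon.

Directly nullable (have an epsilon-production): decls, program, decl.
No other nonterminal has a production whose RHS symbols are all nullable.

{ decl, decls, program }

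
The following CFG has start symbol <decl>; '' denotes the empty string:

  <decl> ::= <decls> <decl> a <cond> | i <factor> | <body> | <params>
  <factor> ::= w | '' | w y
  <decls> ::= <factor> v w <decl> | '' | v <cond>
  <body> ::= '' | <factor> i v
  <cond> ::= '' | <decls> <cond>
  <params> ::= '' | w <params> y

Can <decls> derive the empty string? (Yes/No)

<decls> has an ''-production, so <decls> ⇒ ''.

Yes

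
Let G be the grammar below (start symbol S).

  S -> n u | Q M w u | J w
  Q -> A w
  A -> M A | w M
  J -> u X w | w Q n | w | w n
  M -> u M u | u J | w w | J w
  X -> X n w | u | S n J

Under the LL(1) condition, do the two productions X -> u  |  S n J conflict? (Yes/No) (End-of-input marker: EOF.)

Yes

FIRST(u) = { u } and FIRST(S n J) = { n, u, w }.
Both contain u, so the two alternatives are not disjoint — LL(1) conflict.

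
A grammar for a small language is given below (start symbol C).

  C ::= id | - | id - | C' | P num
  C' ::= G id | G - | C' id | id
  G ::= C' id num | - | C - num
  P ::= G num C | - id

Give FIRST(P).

{ -, id }

From P ::= G num C: add FIRST(G) = { -, id }.
P ::= - id contributes {-}.
Union: FIRST(P) = { -, id }.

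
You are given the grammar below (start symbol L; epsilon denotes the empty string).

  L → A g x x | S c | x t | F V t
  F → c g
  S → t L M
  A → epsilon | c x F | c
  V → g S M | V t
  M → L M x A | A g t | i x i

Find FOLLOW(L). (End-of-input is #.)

{ #, c, g, i, t, x }

L is the start symbol, so # ∈ FOLLOW(L).
In S → t L M: add FIRST(M) = { c, g, i, t, x }.
In M → L M x A: add FIRST(M x A) = { c, g, i, t, x }.
Union: FOLLOW(L) = { #, c, g, i, t, x }.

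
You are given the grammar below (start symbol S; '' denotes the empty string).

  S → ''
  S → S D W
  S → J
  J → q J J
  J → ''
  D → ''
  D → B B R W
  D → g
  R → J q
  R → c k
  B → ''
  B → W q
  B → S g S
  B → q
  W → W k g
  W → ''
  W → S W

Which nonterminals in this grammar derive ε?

Directly nullable (have an ''-production): S, J, D, B, W.
No other nonterminal has a production whose RHS symbols are all nullable.

{ B, D, J, S, W }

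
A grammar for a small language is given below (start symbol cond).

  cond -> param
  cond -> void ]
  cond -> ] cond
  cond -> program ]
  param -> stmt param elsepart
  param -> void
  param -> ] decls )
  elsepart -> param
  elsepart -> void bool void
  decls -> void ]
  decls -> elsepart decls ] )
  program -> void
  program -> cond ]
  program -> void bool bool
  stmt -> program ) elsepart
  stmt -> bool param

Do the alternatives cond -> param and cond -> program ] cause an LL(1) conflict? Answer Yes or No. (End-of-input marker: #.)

Yes

FIRST(param) = { ], bool, void } and FIRST(program ]) = { ], bool, void }.
Both contain ], so the two alternatives are not disjoint — LL(1) conflict.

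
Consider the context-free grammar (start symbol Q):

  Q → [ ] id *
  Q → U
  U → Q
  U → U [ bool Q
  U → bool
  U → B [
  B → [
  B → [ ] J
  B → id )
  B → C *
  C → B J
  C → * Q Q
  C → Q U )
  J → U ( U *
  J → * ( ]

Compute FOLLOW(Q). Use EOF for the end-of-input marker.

Q is the start symbol, so EOF ∈ FOLLOW(Q).
In U → Q: Q is at the end, add FOLLOW(U) = { EOF, (, ), *, [, bool, id }.
In U → U [ bool Q: Q is at the end, add FOLLOW(U) = { EOF, (, ), *, [, bool, id }.
In C → * Q Q: add FIRST(Q) = { *, [, bool, id }.
In C → * Q Q: Q is at the end, add FOLLOW(C) = { * }.
In C → Q U ): add FIRST(U )) = { *, [, bool, id }.
Union: FOLLOW(Q) = { EOF, (, ), *, [, bool, id }.

{ EOF, (, ), *, [, bool, id }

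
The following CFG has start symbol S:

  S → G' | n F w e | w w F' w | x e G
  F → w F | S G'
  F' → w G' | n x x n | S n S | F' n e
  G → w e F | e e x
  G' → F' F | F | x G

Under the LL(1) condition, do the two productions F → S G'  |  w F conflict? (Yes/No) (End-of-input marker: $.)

Yes

FIRST(S G') = { n, w, x } and FIRST(w F) = { w }.
Both contain w, so the two alternatives are not disjoint — LL(1) conflict.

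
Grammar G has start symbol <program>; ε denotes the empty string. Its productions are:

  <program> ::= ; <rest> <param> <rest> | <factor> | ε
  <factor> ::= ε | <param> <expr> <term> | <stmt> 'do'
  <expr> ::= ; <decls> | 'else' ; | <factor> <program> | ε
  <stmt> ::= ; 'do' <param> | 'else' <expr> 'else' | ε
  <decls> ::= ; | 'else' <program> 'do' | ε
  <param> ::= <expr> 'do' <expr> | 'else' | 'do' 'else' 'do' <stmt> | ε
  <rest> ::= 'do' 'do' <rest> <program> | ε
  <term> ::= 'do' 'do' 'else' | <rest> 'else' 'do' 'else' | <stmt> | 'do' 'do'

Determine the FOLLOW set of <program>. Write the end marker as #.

<program> is the start symbol, so # ∈ FOLLOW(<program>).
In <expr> ::= <factor> <program>: <program> is at the end, add FOLLOW(<expr>) = { #, 'do', 'else', ; }.
In <decls> ::= 'else' <program> 'do': add FIRST('do') = { 'do' }.
In <rest> ::= 'do' 'do' <rest> <program>: <program> is at the end, add FOLLOW(<rest>) = { #, 'do', 'else', ; }.
Union: FOLLOW(<program>) = { #, 'do', 'else', ; }.

{ #, 'do', 'else', ; }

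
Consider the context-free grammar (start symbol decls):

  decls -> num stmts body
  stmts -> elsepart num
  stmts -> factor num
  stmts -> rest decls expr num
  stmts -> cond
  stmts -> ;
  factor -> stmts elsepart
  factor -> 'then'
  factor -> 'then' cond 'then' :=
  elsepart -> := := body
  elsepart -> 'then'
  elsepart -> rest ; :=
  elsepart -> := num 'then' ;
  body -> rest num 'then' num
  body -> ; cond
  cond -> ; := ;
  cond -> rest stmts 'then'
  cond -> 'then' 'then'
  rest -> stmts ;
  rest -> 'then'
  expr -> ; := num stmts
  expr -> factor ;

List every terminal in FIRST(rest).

{ 'then', :=, ; }

From rest -> stmts ;: add FIRST(stmts) = { 'then', :=, ; }.
rest -> 'then' contributes {'then'}.
Union: FIRST(rest) = { 'then', :=, ; }.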